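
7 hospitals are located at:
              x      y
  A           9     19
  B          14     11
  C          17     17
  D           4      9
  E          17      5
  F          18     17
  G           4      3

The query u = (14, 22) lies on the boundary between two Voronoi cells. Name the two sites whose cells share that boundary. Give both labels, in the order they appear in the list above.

Squared distances from u to each site:
|uA|² = (14−9)² + (22−19)² = 25 + 9 = 34
|uB|² = (14−14)² + (22−11)² = 0 + 121 = 121
|uC|² = (14−17)² + (22−17)² = 9 + 25 = 34
|uD|² = (14−4)² + (22−9)² = 100 + 169 = 269
|uE|² = (14−17)² + (22−5)² = 9 + 289 = 298
|uF|² = (14−18)² + (22−17)² = 16 + 25 = 41
|uG|² = (14−4)² + (22−3)² = 100 + 361 = 461
u is equidistant from A and C (both at squared distance 34), and every other site is strictly farther — so u lies on the A–C Voronoi edge.

A and C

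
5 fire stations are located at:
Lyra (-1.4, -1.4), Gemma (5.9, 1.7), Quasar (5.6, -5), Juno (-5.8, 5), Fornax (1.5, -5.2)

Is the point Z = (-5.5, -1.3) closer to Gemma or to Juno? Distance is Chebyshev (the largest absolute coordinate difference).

d(Z, Gemma) = max(11.4, 3) = 11.4
d(Z, Juno) = max(0.3, 6.3) = 6.3
11.4 > 6.3, so Juno is closer.

Juno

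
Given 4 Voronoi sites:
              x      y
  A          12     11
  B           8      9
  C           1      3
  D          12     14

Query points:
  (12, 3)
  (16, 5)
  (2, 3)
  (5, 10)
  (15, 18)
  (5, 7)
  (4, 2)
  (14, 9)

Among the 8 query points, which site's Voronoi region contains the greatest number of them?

B

(12, 3) — d² to each: A:64, B:52, C:121, D:121 → nearest is B
(16, 5) — d² to each: A:52, B:80, C:229, D:97 → nearest is A
(2, 3) — d² to each: A:164, B:72, C:1, D:221 → nearest is C
(5, 10) — d² to each: A:50, B:10, C:65, D:65 → nearest is B
(15, 18) — d² to each: A:58, B:130, C:421, D:25 → nearest is D
(5, 7) — d² to each: A:65, B:13, C:32, D:98 → nearest is B
(4, 2) — d² to each: A:145, B:65, C:10, D:208 → nearest is C
(14, 9) — d² to each: A:8, B:36, C:205, D:29 → nearest is A
Tally — A:2, B:3, C:2, D:1. B captures the most (3).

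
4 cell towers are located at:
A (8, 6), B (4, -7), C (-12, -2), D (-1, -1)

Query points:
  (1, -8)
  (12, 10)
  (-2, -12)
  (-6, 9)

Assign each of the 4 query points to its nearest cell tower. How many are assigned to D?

(1, -8) — d² to each: A:245, B:10, C:205, D:53 → nearest is B
(12, 10) — d² to each: A:32, B:353, C:720, D:290 → nearest is A
(-2, -12) — d² to each: A:424, B:61, C:200, D:122 → nearest is B
(-6, 9) — d² to each: A:205, B:356, C:157, D:125 → nearest is D
1 of the 4 points has D as nearest.

1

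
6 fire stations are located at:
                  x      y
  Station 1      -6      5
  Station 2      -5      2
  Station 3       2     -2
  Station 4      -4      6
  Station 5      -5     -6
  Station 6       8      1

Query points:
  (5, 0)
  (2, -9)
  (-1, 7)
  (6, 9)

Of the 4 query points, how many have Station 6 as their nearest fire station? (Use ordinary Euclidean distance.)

(5, 0) — d² to each: Station 1:146, Station 2:104, Station 3:13, Station 4:117, Station 5:136, Station 6:10 → nearest is Station 6
(2, -9) — d² to each: Station 1:260, Station 2:170, Station 3:49, Station 4:261, Station 5:58, Station 6:136 → nearest is Station 3
(-1, 7) — d² to each: Station 1:29, Station 2:41, Station 3:90, Station 4:10, Station 5:185, Station 6:117 → nearest is Station 4
(6, 9) — d² to each: Station 1:160, Station 2:170, Station 3:137, Station 4:109, Station 5:346, Station 6:68 → nearest is Station 6
2 of the 4 points have Station 6 as nearest.

2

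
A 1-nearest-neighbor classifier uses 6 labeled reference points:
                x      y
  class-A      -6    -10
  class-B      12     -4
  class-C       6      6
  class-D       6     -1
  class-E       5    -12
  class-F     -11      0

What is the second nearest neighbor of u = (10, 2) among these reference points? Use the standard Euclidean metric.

class-C

Since √ is increasing, it suffices to compare squared distances:
d²(u, class-A) = (10−(-6))² + (2−(-10))² = 256 + 144 = 400
d²(u, class-B) = (10−12)² + (2−(-4))² = 4 + 36 = 40
d²(u, class-C) = (10−6)² + (2−6)² = 16 + 16 = 32
d²(u, class-D) = (10−6)² + (2−(-1))² = 16 + 9 = 25
d²(u, class-E) = (10−5)² + (2−(-12))² = 25 + 196 = 221
d²(u, class-F) = (10−(-11))² + (2−0)² = 441 + 4 = 445
Sorted ascending: class-D, class-C, class-B, … — the second-nearest is class-C.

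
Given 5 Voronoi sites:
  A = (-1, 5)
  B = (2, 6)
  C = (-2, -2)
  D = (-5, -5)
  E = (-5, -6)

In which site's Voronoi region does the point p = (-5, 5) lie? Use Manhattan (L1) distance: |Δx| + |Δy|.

A

d(p,A) = |-5−(-1)| + |5−5| = 4 + 0 = 4
d(p,B) = |-5−2| + |5−6| = 7 + 1 = 8
d(p,C) = |-5−(-2)| + |5−(-2)| = 3 + 7 = 10
d(p,D) = |-5−(-5)| + |5−(-5)| = 0 + 10 = 10
d(p,E) = |-5−(-5)| + |5−(-6)| = 0 + 11 = 11
A is nearest.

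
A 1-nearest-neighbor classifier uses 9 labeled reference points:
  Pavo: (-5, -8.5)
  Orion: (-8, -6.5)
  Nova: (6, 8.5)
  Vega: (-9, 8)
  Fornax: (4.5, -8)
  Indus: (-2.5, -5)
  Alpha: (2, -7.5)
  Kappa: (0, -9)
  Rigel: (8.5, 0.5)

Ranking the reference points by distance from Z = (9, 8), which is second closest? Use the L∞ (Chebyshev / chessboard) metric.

Rigel

d(Z, Pavo) = max(14, 16.5) = 16.5
d(Z, Orion) = max(17, 14.5) = 17
d(Z, Nova) = max(3, 0.5) = 3
d(Z, Vega) = max(18, 0) = 18
d(Z, Fornax) = max(4.5, 16) = 16
d(Z, Indus) = max(11.5, 13) = 13
d(Z, Alpha) = max(7, 15.5) = 15.5
d(Z, Kappa) = max(9, 17) = 17
d(Z, Rigel) = max(0.5, 7.5) = 7.5
Sorted ascending: Nova, Rigel, Indus, … — the second-nearest is Rigel.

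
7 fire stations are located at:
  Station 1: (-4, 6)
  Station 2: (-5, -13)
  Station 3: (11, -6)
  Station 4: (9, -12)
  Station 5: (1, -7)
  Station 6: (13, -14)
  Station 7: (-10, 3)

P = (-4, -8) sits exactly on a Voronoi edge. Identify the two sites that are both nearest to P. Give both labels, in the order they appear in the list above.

Station 2 and Station 5

Squared distances from P to each site:
d²(P, Station 1) = (-4−(-4))² + (-8−6)² = 0 + 196 = 196
d²(P, Station 2) = (-4−(-5))² + (-8−(-13))² = 1 + 25 = 26
d²(P, Station 3) = (-4−11)² + (-8−(-6))² = 225 + 4 = 229
d²(P, Station 4) = (-4−9)² + (-8−(-12))² = 169 + 16 = 185
d²(P, Station 5) = (-4−1)² + (-8−(-7))² = 25 + 1 = 26
d²(P, Station 6) = (-4−13)² + (-8−(-14))² = 289 + 36 = 325
d²(P, Station 7) = (-4−(-10))² + (-8−3)² = 36 + 121 = 157
P is equidistant from Station 2 and Station 5 (both at squared distance 26), and every other site is strictly farther — so P lies on the Station 2–Station 5 Voronoi edge.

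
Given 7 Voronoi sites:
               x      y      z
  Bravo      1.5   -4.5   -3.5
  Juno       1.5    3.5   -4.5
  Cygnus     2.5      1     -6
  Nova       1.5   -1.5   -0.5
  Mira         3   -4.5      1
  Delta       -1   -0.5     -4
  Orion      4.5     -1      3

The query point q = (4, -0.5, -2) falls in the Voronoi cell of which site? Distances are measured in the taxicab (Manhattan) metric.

d(q, Bravo) = |4−1.5| + |-0.5−(-4.5)| + |-2−(-3.5)| = 2.5 + 4 + 1.5 = 8
d(q, Juno) = |4−1.5| + |-0.5−3.5| + |-2−(-4.5)| = 2.5 + 4 + 2.5 = 9
d(q, Cygnus) = |4−2.5| + |-0.5−1| + |-2−(-6)| = 1.5 + 1.5 + 4 = 7
d(q, Nova) = |4−1.5| + |-0.5−(-1.5)| + |-2−(-0.5)| = 2.5 + 1 + 1.5 = 5
d(q, Mira) = |4−3| + |-0.5−(-4.5)| + |-2−1| = 1 + 4 + 3 = 8
d(q, Delta) = |4−(-1)| + |-0.5−(-0.5)| + |-2−(-4)| = 5 + 0 + 2 = 7
d(q, Orion) = |4−4.5| + |-0.5−(-1)| + |-2−3| = 0.5 + 0.5 + 5 = 6
The smallest is to Nova, so q lies in the Voronoi region of Nova.

Nova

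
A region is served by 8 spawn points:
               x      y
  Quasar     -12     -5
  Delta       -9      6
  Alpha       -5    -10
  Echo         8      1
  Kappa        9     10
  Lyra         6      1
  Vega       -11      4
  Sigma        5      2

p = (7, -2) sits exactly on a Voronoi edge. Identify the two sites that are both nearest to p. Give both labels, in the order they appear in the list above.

Echo and Lyra

Squared distances from p to each site:
d²(p, Quasar) = (7−(-12))² + (-2−(-5))² = 361 + 9 = 370
d²(p, Delta) = (7−(-9))² + (-2−6)² = 256 + 64 = 320
d²(p, Alpha) = (7−(-5))² + (-2−(-10))² = 144 + 64 = 208
d²(p, Echo) = (7−8)² + (-2−1)² = 1 + 9 = 10
d²(p, Kappa) = (7−9)² + (-2−10)² = 4 + 144 = 148
d²(p, Lyra) = (7−6)² + (-2−1)² = 1 + 9 = 10
d²(p, Vega) = (7−(-11))² + (-2−4)² = 324 + 36 = 360
d²(p, Sigma) = (7−5)² + (-2−2)² = 4 + 16 = 20
p is equidistant from Echo and Lyra (both at squared distance 10), and every other site is strictly farther — so p lies on the Echo–Lyra Voronoi edge.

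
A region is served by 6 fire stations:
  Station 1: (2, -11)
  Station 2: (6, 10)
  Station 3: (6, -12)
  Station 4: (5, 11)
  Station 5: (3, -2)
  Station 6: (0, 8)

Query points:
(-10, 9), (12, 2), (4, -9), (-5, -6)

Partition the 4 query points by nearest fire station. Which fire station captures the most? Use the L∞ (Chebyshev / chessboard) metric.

(-10, 9) — d to each: Station 1:20, Station 2:16, Station 3:21, Station 4:15, Station 5:13, Station 6:10 → nearest is Station 6
(12, 2) — d to each: Station 1:13, Station 2:8, Station 3:14, Station 4:9, Station 5:9, Station 6:12 → nearest is Station 2
(4, -9) — d to each: Station 1:2, Station 2:19, Station 3:3, Station 4:20, Station 5:7, Station 6:17 → nearest is Station 1
(-5, -6) — d to each: Station 1:7, Station 2:16, Station 3:11, Station 4:17, Station 5:8, Station 6:14 → nearest is Station 1
Tally — Station 1:2, Station 2:1, Station 6:1. Station 1 captures the most (2).

Station 1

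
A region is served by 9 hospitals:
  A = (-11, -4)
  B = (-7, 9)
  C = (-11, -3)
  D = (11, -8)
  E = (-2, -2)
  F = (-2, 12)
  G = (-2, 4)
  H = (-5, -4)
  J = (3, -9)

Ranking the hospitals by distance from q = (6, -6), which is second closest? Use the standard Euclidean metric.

Compare squared distances (the ordering matches that of the actual distances):
|qA|² = 289 + 4 = 293
|qB|² = 169 + 225 = 394
|qC|² = 289 + 9 = 298
|qD|² = 25 + 4 = 29
|qE|² = 64 + 16 = 80
|qF|² = 64 + 324 = 388
|qG|² = 64 + 100 = 164
|qH|² = 121 + 4 = 125
|qJ|² = 9 + 9 = 18
Sorted ascending: J, D, E, … — the second-nearest is D.

D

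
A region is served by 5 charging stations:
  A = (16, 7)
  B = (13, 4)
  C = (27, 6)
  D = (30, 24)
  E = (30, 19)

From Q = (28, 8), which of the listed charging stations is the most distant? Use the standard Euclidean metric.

Compare squared distances (the ordering matches that of the actual distances):
|QA|² = (28−16)² + (8−7)² = 144 + 1 = 145
|QB|² = (28−13)² + (8−4)² = 225 + 16 = 241
|QC|² = (28−27)² + (8−6)² = 1 + 4 = 5
|QD|² = (28−30)² + (8−24)² = 4 + 256 = 260
|QE|² = (28−30)² + (8−19)² = 4 + 121 = 125
The largest is to D.

D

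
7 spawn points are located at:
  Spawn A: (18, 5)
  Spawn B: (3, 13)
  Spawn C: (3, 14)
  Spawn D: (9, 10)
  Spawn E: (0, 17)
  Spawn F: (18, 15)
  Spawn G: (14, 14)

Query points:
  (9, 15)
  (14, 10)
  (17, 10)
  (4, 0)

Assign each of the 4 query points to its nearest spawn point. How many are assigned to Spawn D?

2

(9, 15) — d² to each: Spawn A:181, Spawn B:40, Spawn C:37, Spawn D:25, Spawn E:85, Spawn F:81, Spawn G:26 → nearest is Spawn D
(14, 10) — d² to each: Spawn A:41, Spawn B:130, Spawn C:137, Spawn D:25, Spawn E:245, Spawn F:41, Spawn G:16 → nearest is Spawn G
(17, 10) — d² to each: Spawn A:26, Spawn B:205, Spawn C:212, Spawn D:64, Spawn E:338, Spawn F:26, Spawn G:25 → nearest is Spawn G
(4, 0) — d² to each: Spawn A:221, Spawn B:170, Spawn C:197, Spawn D:125, Spawn E:305, Spawn F:421, Spawn G:296 → nearest is Spawn D
2 of the 4 points have Spawn D as nearest.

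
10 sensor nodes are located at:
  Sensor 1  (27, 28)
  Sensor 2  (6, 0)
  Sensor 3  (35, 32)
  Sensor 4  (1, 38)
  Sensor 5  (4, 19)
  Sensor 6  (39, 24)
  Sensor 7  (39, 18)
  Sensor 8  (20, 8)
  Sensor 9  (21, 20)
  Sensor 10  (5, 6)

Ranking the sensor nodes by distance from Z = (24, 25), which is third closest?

Compare squared distances (the ordering matches that of the actual distances):
d²(Z, Sensor 1) = (24−27)² + (25−28)² = 9 + 9 = 18
d²(Z, Sensor 2) = (24−6)² + (25−0)² = 324 + 625 = 949
d²(Z, Sensor 3) = (24−35)² + (25−32)² = 121 + 49 = 170
d²(Z, Sensor 4) = (24−1)² + (25−38)² = 529 + 169 = 698
d²(Z, Sensor 5) = (24−4)² + (25−19)² = 400 + 36 = 436
d²(Z, Sensor 6) = (24−39)² + (25−24)² = 225 + 1 = 226
d²(Z, Sensor 7) = (24−39)² + (25−18)² = 225 + 49 = 274
d²(Z, Sensor 8) = (24−20)² + (25−8)² = 16 + 289 = 305
d²(Z, Sensor 9) = (24−21)² + (25−20)² = 9 + 25 = 34
d²(Z, Sensor 10) = (24−5)² + (25−6)² = 361 + 361 = 722
Sorted ascending: Sensor 1, Sensor 9, Sensor 3, Sensor 6, … — the third-nearest is Sensor 3.

Sensor 3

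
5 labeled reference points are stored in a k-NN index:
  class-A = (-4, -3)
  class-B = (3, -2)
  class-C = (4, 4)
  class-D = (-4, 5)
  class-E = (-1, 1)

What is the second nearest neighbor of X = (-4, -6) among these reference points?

Squared Euclidean distances:
d²(X, class-A) = (-4−(-4))² + (-6−(-3))² = 0 + 9 = 9
d²(X, class-B) = (-4−3)² + (-6−(-2))² = 49 + 16 = 65
d²(X, class-C) = (-4−4)² + (-6−4)² = 64 + 100 = 164
d²(X, class-D) = (-4−(-4))² + (-6−5)² = 0 + 121 = 121
d²(X, class-E) = (-4−(-1))² + (-6−1)² = 9 + 49 = 58
Sorted ascending: class-A, class-E, class-B, … — the second-nearest is class-E.

class-E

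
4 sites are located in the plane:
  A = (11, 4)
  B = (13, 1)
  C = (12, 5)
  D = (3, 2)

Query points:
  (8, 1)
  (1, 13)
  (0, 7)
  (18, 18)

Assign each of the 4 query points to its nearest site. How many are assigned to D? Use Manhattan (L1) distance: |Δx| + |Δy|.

(8, 1) — d to each: A:6, B:5, C:8, D:6 → nearest is B
(1, 13) — d to each: A:19, B:24, C:19, D:13 → nearest is D
(0, 7) — d to each: A:14, B:19, C:14, D:8 → nearest is D
(18, 18) — d to each: A:21, B:22, C:19, D:31 → nearest is C
2 of the 4 points have D as nearest.

2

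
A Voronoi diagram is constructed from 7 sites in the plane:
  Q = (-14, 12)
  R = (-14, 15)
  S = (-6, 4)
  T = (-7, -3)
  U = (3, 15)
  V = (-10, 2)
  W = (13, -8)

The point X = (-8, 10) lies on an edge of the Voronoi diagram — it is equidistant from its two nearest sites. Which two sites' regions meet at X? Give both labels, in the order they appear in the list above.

Squared distances from X to each site:
|XQ|² = (-8−(-14))² + (10−12)² = 36 + 4 = 40
|XR|² = (-8−(-14))² + (10−15)² = 36 + 25 = 61
|XS|² = (-8−(-6))² + (10−4)² = 4 + 36 = 40
|XT|² = (-8−(-7))² + (10−(-3))² = 1 + 169 = 170
|XU|² = (-8−3)² + (10−15)² = 121 + 25 = 146
|XV|² = (-8−(-10))² + (10−2)² = 4 + 64 = 68
|XW|² = (-8−13)² + (10−(-8))² = 441 + 324 = 765
X is equidistant from Q and S (both at squared distance 40), and every other site is strictly farther — so X lies on the Q–S Voronoi edge.

Q and S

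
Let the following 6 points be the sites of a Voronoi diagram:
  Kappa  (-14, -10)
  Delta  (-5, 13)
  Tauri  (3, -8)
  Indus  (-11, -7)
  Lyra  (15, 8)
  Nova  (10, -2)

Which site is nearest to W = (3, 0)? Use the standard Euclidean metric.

Squared Euclidean distances:
d²(W, Kappa) = (3−(-14))² + (0−(-10))² = 289 + 100 = 389
d²(W, Delta) = (3−(-5))² + (0−13)² = 64 + 169 = 233
d²(W, Tauri) = (3−3)² + (0−(-8))² = 0 + 64 = 64
d²(W, Indus) = (3−(-11))² + (0−(-7))² = 196 + 49 = 245
d²(W, Lyra) = (3−15)² + (0−8)² = 144 + 64 = 208
d²(W, Nova) = (3−10)² + (0−(-2))² = 49 + 4 = 53
The smallest is to Nova, so W lies in the Voronoi region of Nova.

Nova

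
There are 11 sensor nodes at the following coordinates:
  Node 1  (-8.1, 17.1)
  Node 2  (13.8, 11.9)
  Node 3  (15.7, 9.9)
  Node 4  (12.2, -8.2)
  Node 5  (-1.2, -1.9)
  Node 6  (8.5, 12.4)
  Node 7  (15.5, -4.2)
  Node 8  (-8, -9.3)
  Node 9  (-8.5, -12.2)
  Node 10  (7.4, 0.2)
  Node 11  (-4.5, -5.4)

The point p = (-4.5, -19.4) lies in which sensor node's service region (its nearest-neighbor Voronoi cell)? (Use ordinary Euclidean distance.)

Since √ is increasing, it suffices to compare squared distances:
d²(p, Node 1) = (-4.5−(-8.1))² + (-19.4−17.1)² = 12.96 + 1332.25 = 1345.21
d²(p, Node 2) = (-4.5−13.8)² + (-19.4−11.9)² = 334.89 + 979.69 = 1314.58
d²(p, Node 3) = (-4.5−15.7)² + (-19.4−9.9)² = 408.04 + 858.49 = 1266.53
d²(p, Node 4) = (-4.5−12.2)² + (-19.4−(-8.2))² = 278.89 + 125.44 = 404.33
d²(p, Node 5) = (-4.5−(-1.2))² + (-19.4−(-1.9))² = 10.89 + 306.25 = 317.14
d²(p, Node 6) = (-4.5−8.5)² + (-19.4−12.4)² = 169 + 1011.24 = 1180.24
d²(p, Node 7) = (-4.5−15.5)² + (-19.4−(-4.2))² = 400 + 231.04 = 631.04
d²(p, Node 8) = (-4.5−(-8))² + (-19.4−(-9.3))² = 12.25 + 102.01 = 114.26
d²(p, Node 9) = (-4.5−(-8.5))² + (-19.4−(-12.2))² = 16 + 51.84 = 67.84
d²(p, Node 10) = (-4.5−7.4)² + (-19.4−0.2)² = 141.61 + 384.16 = 525.77
d²(p, Node 11) = (-4.5−(-4.5))² + (-19.4−(-5.4))² = 0 + 196 = 196
Minimum is at Node 9.

Node 9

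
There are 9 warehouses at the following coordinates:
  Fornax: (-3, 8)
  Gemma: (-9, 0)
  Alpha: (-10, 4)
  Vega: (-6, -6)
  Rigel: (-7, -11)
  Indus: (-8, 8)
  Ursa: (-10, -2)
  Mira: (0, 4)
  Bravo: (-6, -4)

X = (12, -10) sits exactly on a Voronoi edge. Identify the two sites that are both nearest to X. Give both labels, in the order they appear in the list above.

Vega and Mira

Squared distances from X to each site:
d²(X, Fornax) = (12−(-3))² + (-10−8)² = 225 + 324 = 549
d²(X, Gemma) = (12−(-9))² + (-10−0)² = 441 + 100 = 541
d²(X, Alpha) = (12−(-10))² + (-10−4)² = 484 + 196 = 680
d²(X, Vega) = (12−(-6))² + (-10−(-6))² = 324 + 16 = 340
d²(X, Rigel) = (12−(-7))² + (-10−(-11))² = 361 + 1 = 362
d²(X, Indus) = (12−(-8))² + (-10−8)² = 400 + 324 = 724
d²(X, Ursa) = (12−(-10))² + (-10−(-2))² = 484 + 64 = 548
d²(X, Mira) = (12−0)² + (-10−4)² = 144 + 196 = 340
d²(X, Bravo) = (12−(-6))² + (-10−(-4))² = 324 + 36 = 360
X is equidistant from Vega and Mira (both at squared distance 340), and every other site is strictly farther — so X lies on the Vega–Mira Voronoi edge.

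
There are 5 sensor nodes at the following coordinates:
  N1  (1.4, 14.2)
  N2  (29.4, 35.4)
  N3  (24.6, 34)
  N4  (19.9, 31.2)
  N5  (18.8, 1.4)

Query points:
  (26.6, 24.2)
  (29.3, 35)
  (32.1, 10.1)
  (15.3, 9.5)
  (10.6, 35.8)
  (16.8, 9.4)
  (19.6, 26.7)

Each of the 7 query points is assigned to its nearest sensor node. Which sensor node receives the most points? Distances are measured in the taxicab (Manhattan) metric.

(26.6, 24.2) — d to each: N1:35.2, N2:14, N3:11.8, N4:13.7, N5:30.6 → nearest is N3
(29.3, 35) — d to each: N1:48.7, N2:0.5, N3:5.7, N4:13.2, N5:44.1 → nearest is N2
(32.1, 10.1) — d to each: N1:34.8, N2:28, N3:31.4, N4:33.3, N5:22 → nearest is N5
(15.3, 9.5) — d to each: N1:18.6, N2:40, N3:33.8, N4:26.3, N5:11.6 → nearest is N5
(10.6, 35.8) — d to each: N1:30.8, N2:19.2, N3:15.8, N4:13.9, N5:42.6 → nearest is N4
(16.8, 9.4) — d to each: N1:20.2, N2:38.6, N3:32.4, N4:24.9, N5:10 → nearest is N5
(19.6, 26.7) — d to each: N1:30.7, N2:18.5, N3:12.3, N4:4.8, N5:26.1 → nearest is N4
Tally — N2:1, N3:1, N4:2, N5:3. N5 captures the most (3).

N5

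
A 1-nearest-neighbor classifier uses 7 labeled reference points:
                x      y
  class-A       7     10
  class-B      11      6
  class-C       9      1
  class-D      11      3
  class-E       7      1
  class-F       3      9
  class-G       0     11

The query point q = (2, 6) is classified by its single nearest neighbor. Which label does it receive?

Squared Euclidean distances:
d²(q, class-A) = (2−7)² + (6−10)² = 25 + 16 = 41
d²(q, class-B) = (2−11)² + (6−6)² = 81 + 0 = 81
d²(q, class-C) = (2−9)² + (6−1)² = 49 + 25 = 74
d²(q, class-D) = (2−11)² + (6−3)² = 81 + 9 = 90
d²(q, class-E) = (2−7)² + (6−1)² = 25 + 25 = 50
d²(q, class-F) = (2−3)² + (6−9)² = 1 + 9 = 10
d²(q, class-G) = (2−0)² + (6−11)² = 4 + 25 = 29
Minimum is at class-F.

class-F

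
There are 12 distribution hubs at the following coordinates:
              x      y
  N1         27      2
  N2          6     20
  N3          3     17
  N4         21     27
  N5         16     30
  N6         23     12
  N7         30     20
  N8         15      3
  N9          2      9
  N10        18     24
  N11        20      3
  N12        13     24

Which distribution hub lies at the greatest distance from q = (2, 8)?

N7

Since √ is increasing, it suffices to compare squared distances:
|qN1|² = 625 + 36 = 661
|qN2|² = 16 + 144 = 160
|qN3|² = 1 + 81 = 82
|qN4|² = 361 + 361 = 722
|qN5|² = 196 + 484 = 680
|qN6|² = 441 + 16 = 457
|qN7|² = 784 + 144 = 928
|qN8|² = 169 + 25 = 194
|qN9|² = 0 + 1 = 1
d²(q, N10) = 256 + 256 = 512
d²(q, N11) = 324 + 25 = 349
d²(q, N12) = 121 + 256 = 377
The largest is to N7.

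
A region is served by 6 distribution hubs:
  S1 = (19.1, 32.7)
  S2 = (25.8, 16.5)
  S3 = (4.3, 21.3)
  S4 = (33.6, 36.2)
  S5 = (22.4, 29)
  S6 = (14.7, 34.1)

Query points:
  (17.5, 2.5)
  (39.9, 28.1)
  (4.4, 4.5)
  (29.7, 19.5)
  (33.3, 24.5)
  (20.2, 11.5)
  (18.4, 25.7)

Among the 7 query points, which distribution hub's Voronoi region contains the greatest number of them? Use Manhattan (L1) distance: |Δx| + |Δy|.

S2

(17.5, 2.5) — d to each: S1:31.8, S2:22.3, S3:32, S4:49.8, S5:31.4, S6:34.4 → nearest is S2
(39.9, 28.1) — d to each: S1:25.4, S2:25.7, S3:42.4, S4:14.4, S5:18.4, S6:31.2 → nearest is S4
(4.4, 4.5) — d to each: S1:42.9, S2:33.4, S3:16.9, S4:60.9, S5:42.5, S6:39.9 → nearest is S3
(29.7, 19.5) — d to each: S1:23.8, S2:6.9, S3:27.2, S4:20.6, S5:16.8, S6:29.6 → nearest is S2
(33.3, 24.5) — d to each: S1:22.4, S2:15.5, S3:32.2, S4:12, S5:15.4, S6:28.2 → nearest is S4
(20.2, 11.5) — d to each: S1:22.3, S2:10.6, S3:25.7, S4:38.1, S5:19.7, S6:28.1 → nearest is S2
(18.4, 25.7) — d to each: S1:7.7, S2:16.6, S3:18.5, S4:25.7, S5:7.3, S6:12.1 → nearest is S5
Tally — S2:3, S3:1, S4:2, S5:1. S2 captures the most (3).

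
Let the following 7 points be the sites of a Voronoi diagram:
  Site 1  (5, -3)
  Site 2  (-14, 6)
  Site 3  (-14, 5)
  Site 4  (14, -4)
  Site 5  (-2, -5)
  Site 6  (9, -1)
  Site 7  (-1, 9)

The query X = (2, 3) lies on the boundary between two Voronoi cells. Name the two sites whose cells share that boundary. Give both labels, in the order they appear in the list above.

Squared distances from X to each site:
d²(X, Site 1) = (2−5)² + (3−(-3))² = 9 + 36 = 45
d²(X, Site 2) = (2−(-14))² + (3−6)² = 256 + 9 = 265
d²(X, Site 3) = (2−(-14))² + (3−5)² = 256 + 4 = 260
d²(X, Site 4) = (2−14)² + (3−(-4))² = 144 + 49 = 193
d²(X, Site 5) = (2−(-2))² + (3−(-5))² = 16 + 64 = 80
d²(X, Site 6) = (2−9)² + (3−(-1))² = 49 + 16 = 65
d²(X, Site 7) = (2−(-1))² + (3−9)² = 9 + 36 = 45
X is equidistant from Site 1 and Site 7 (both at squared distance 45), and every other site is strictly farther — so X lies on the Site 1–Site 7 Voronoi edge.

Site 1 and Site 7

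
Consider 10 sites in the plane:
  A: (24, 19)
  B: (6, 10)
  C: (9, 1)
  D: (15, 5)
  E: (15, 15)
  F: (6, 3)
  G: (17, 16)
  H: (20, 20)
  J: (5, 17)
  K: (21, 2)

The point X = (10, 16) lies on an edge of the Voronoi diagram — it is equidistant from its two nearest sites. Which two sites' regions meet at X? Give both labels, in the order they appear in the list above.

Squared distances from X to each site:
|XA|² = (10−24)² + (16−19)² = 196 + 9 = 205
|XB|² = (10−6)² + (16−10)² = 16 + 36 = 52
|XC|² = (10−9)² + (16−1)² = 1 + 225 = 226
|XD|² = (10−15)² + (16−5)² = 25 + 121 = 146
|XE|² = (10−15)² + (16−15)² = 25 + 1 = 26
|XF|² = (10−6)² + (16−3)² = 16 + 169 = 185
|XG|² = (10−17)² + (16−16)² = 49 + 0 = 49
|XH|² = (10−20)² + (16−20)² = 100 + 16 = 116
|XJ|² = (10−5)² + (16−17)² = 25 + 1 = 26
|XK|² = (10−21)² + (16−2)² = 121 + 196 = 317
X is equidistant from E and J (both at squared distance 26), and every other site is strictly farther — so X lies on the E–J Voronoi edge.

E and J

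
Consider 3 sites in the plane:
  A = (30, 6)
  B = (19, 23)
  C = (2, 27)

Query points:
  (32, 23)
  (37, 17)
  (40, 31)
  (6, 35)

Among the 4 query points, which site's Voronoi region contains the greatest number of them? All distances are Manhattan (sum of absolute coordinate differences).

(32, 23) — d to each: A:19, B:13, C:34 → nearest is B
(37, 17) — d to each: A:18, B:24, C:45 → nearest is A
(40, 31) — d to each: A:35, B:29, C:42 → nearest is B
(6, 35) — d to each: A:53, B:25, C:12 → nearest is C
Tally — A:1, B:2, C:1. B captures the most (2).

B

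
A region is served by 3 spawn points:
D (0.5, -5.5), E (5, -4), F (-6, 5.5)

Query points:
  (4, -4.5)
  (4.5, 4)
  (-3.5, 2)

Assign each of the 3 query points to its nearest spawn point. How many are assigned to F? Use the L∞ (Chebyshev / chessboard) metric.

1

(4, -4.5) — d to each: D:3.5, E:1, F:10 → nearest is E
(4.5, 4) — d to each: D:9.5, E:8, F:10.5 → nearest is E
(-3.5, 2) — d to each: D:7.5, E:8.5, F:3.5 → nearest is F
1 of the 3 points has F as nearest.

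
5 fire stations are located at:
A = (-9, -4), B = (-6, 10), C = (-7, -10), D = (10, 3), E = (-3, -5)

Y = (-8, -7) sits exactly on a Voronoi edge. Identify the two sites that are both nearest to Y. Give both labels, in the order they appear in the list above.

A and C

Squared distances from Y to each site:
|YA|² = 1 + 9 = 10
|YB|² = 4 + 289 = 293
|YC|² = 1 + 9 = 10
|YD|² = 324 + 100 = 424
|YE|² = 25 + 4 = 29
Y is equidistant from A and C (both at squared distance 10), and every other site is strictly farther — so Y lies on the A–C Voronoi edge.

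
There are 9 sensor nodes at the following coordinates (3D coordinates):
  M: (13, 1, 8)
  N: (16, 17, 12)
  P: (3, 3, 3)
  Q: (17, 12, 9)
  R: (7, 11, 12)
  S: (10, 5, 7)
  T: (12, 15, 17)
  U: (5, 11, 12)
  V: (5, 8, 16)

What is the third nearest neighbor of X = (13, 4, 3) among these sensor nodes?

P

Compare squared distances (the ordering matches that of the actual distances):
|XM|² = 0 + 9 + 25 = 34
|XN|² = 9 + 169 + 81 = 259
|XP|² = 100 + 1 + 0 = 101
|XQ|² = 16 + 64 + 36 = 116
|XR|² = 36 + 49 + 81 = 166
|XS|² = 9 + 1 + 16 = 26
|XT|² = 1 + 121 + 196 = 318
|XU|² = 64 + 49 + 81 = 194
|XV|² = 64 + 16 + 169 = 249
Sorted ascending: S, M, P, Q, … — the third-nearest is P.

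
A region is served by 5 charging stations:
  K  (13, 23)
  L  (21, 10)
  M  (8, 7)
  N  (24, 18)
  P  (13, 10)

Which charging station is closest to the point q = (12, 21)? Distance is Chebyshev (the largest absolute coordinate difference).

K

d(q,K) = max(1, 2) = 2
d(q,L) = max(9, 11) = 11
d(q,M) = max(4, 14) = 14
d(q,N) = max(12, 3) = 12
d(q,P) = max(1, 11) = 11
The smallest is to K, so q lies in the Voronoi region of K.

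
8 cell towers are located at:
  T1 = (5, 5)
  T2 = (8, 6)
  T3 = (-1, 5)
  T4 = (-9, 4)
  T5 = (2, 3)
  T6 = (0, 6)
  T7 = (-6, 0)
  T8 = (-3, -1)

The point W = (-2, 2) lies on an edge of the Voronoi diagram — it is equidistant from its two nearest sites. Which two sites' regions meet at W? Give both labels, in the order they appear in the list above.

Squared distances from W to each site:
|WT1|² = (-2−5)² + (2−5)² = 49 + 9 = 58
|WT2|² = (-2−8)² + (2−6)² = 100 + 16 = 116
|WT3|² = (-2−(-1))² + (2−5)² = 1 + 9 = 10
|WT4|² = (-2−(-9))² + (2−4)² = 49 + 4 = 53
|WT5|² = (-2−2)² + (2−3)² = 16 + 1 = 17
|WT6|² = (-2−0)² + (2−6)² = 4 + 16 = 20
|WT7|² = (-2−(-6))² + (2−0)² = 16 + 4 = 20
|WT8|² = (-2−(-3))² + (2−(-1))² = 1 + 9 = 10
W is equidistant from T3 and T8 (both at squared distance 10), and every other site is strictly farther — so W lies on the T3–T8 Voronoi edge.

T3 and T8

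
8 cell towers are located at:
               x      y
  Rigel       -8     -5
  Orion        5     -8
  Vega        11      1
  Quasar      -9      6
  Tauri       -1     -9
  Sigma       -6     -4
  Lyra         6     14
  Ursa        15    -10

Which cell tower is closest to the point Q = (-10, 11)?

Squared Euclidean distances:
d²(Q, Rigel) = 4 + 256 = 260
d²(Q, Orion) = 225 + 361 = 586
d²(Q, Vega) = 441 + 100 = 541
d²(Q, Quasar) = 1 + 25 = 26
d²(Q, Tauri) = 81 + 400 = 481
d²(Q, Sigma) = 16 + 225 = 241
d²(Q, Lyra) = 256 + 9 = 265
d²(Q, Ursa) = 625 + 441 = 1066
Quasar is nearest.

Quasar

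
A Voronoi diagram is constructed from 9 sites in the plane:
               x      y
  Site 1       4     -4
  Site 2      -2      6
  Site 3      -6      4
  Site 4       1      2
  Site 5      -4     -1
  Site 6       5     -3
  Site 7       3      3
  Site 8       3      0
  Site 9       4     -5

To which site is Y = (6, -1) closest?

Compare squared distances (the ordering matches that of the actual distances):
d²(Y, Site 1) = (6−4)² + (-1−(-4))² = 4 + 9 = 13
d²(Y, Site 2) = (6−(-2))² + (-1−6)² = 64 + 49 = 113
d²(Y, Site 3) = (6−(-6))² + (-1−4)² = 144 + 25 = 169
d²(Y, Site 4) = (6−1)² + (-1−2)² = 25 + 9 = 34
d²(Y, Site 5) = (6−(-4))² + (-1−(-1))² = 100 + 0 = 100
d²(Y, Site 6) = (6−5)² + (-1−(-3))² = 1 + 4 = 5
d²(Y, Site 7) = (6−3)² + (-1−3)² = 9 + 16 = 25
d²(Y, Site 8) = (6−3)² + (-1−0)² = 9 + 1 = 10
d²(Y, Site 9) = (6−4)² + (-1−(-5))² = 4 + 16 = 20
Site 6 is nearest.

Site 6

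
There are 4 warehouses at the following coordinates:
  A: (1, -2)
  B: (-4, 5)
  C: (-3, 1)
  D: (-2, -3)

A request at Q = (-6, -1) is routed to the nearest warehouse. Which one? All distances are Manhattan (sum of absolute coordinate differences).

C

d(Q,A) = |-6−1| + |-1−(-2)| = 7 + 1 = 8
d(Q,B) = |-6−(-4)| + |-1−5| = 2 + 6 = 8
d(Q,C) = |-6−(-3)| + |-1−1| = 3 + 2 = 5
d(Q,D) = |-6−(-2)| + |-1−(-3)| = 4 + 2 = 6
C is nearest.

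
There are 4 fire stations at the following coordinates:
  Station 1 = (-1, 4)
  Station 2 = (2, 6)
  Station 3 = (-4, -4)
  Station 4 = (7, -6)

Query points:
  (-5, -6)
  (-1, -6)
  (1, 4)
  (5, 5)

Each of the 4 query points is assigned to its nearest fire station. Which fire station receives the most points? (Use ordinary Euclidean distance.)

(-5, -6) — d² to each: Station 1:116, Station 2:193, Station 3:5, Station 4:144 → nearest is Station 3
(-1, -6) — d² to each: Station 1:100, Station 2:153, Station 3:13, Station 4:64 → nearest is Station 3
(1, 4) — d² to each: Station 1:4, Station 2:5, Station 3:89, Station 4:136 → nearest is Station 1
(5, 5) — d² to each: Station 1:37, Station 2:10, Station 3:162, Station 4:125 → nearest is Station 2
Tally — Station 1:1, Station 2:1, Station 3:2. Station 3 captures the most (2).

Station 3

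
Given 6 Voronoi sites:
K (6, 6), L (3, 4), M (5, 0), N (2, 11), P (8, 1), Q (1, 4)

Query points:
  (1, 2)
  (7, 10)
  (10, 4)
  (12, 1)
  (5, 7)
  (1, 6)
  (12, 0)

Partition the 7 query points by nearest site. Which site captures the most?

P

(1, 2) — d² to each: K:41, L:8, M:20, N:82, P:50, Q:4 → nearest is Q
(7, 10) — d² to each: K:17, L:52, M:104, N:26, P:82, Q:72 → nearest is K
(10, 4) — d² to each: K:20, L:49, M:41, N:113, P:13, Q:81 → nearest is P
(12, 1) — d² to each: K:61, L:90, M:50, N:200, P:16, Q:130 → nearest is P
(5, 7) — d² to each: K:2, L:13, M:49, N:25, P:45, Q:25 → nearest is K
(1, 6) — d² to each: K:25, L:8, M:52, N:26, P:74, Q:4 → nearest is Q
(12, 0) — d² to each: K:72, L:97, M:49, N:221, P:17, Q:137 → nearest is P
Tally — K:2, P:3, Q:2. P captures the most (3).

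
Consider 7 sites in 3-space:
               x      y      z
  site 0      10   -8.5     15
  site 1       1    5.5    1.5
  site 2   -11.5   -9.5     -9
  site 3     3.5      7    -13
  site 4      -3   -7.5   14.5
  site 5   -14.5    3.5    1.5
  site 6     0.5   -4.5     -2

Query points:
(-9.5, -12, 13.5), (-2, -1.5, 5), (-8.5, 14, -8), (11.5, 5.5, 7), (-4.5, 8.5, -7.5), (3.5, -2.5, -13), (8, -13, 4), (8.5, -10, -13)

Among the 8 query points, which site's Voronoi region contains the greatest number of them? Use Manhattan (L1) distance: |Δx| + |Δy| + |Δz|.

site 3

(-9.5, -12, 13.5) — d to each: site 0:24.5, site 1:40, site 2:27, site 3:58.5, site 4:12, site 5:32.5, site 6:33 → nearest is site 4
(-2, -1.5, 5) — d to each: site 0:29, site 1:13.5, site 2:31.5, site 3:32, site 4:16.5, site 5:21, site 6:12.5 → nearest is site 6
(-8.5, 14, -8) — d to each: site 0:64, site 1:27.5, site 2:27.5, site 3:24, site 4:49.5, site 5:26, site 6:33.5 → nearest is site 3
(11.5, 5.5, 7) — d to each: site 0:23.5, site 1:16, site 2:54, site 3:29.5, site 4:35, site 5:33.5, site 6:30 → nearest is site 1
(-4.5, 8.5, -7.5) — d to each: site 0:54, site 1:17.5, site 2:26.5, site 3:15, site 4:39.5, site 5:24, site 6:23.5 → nearest is site 3
(3.5, -2.5, -13) — d to each: site 0:40.5, site 1:25, site 2:26, site 3:9.5, site 4:39, site 5:38.5, site 6:16 → nearest is site 3
(8, -13, 4) — d to each: site 0:17.5, site 1:28, site 2:36, site 3:41.5, site 4:27, site 5:41.5, site 6:22 → nearest is site 0
(8.5, -10, -13) — d to each: site 0:31, site 1:37.5, site 2:24.5, site 3:22, site 4:41.5, site 5:51, site 6:24.5 → nearest is site 3
Tally — site 0:1, site 1:1, site 3:4, site 4:1, site 6:1. site 3 captures the most (4).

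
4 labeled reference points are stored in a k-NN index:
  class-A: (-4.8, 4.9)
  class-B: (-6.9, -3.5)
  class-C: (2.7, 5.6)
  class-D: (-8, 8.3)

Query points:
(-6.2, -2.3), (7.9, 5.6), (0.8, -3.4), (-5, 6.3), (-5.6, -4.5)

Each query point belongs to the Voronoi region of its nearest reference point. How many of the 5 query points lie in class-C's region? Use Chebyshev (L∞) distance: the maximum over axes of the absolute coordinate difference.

1

(-6.2, -2.3) — d to each: class-A:7.2, class-B:1.2, class-C:8.9, class-D:10.6 → nearest is class-B
(7.9, 5.6) — d to each: class-A:12.7, class-B:14.8, class-C:5.2, class-D:15.9 → nearest is class-C
(0.8, -3.4) — d to each: class-A:8.3, class-B:7.7, class-C:9, class-D:11.7 → nearest is class-B
(-5, 6.3) — d to each: class-A:1.4, class-B:9.8, class-C:7.7, class-D:3 → nearest is class-A
(-5.6, -4.5) — d to each: class-A:9.4, class-B:1.3, class-C:10.1, class-D:12.8 → nearest is class-B
1 of the 5 points has class-C as nearest.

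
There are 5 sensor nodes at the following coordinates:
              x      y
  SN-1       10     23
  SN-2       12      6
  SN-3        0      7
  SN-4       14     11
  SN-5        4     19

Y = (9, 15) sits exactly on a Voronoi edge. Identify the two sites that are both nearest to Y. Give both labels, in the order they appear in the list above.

Squared distances from Y to each site:
d²(Y, SN-1) = 1 + 64 = 65
d²(Y, SN-2) = 9 + 81 = 90
d²(Y, SN-3) = 81 + 64 = 145
d²(Y, SN-4) = 25 + 16 = 41
d²(Y, SN-5) = 25 + 16 = 41
Y is equidistant from SN-4 and SN-5 (both at squared distance 41), and every other site is strictly farther — so Y lies on the SN-4–SN-5 Voronoi edge.

SN-4 and SN-5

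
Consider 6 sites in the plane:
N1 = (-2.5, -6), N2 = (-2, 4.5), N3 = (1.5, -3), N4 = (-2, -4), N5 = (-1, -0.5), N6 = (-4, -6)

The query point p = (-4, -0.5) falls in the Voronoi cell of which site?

N5

Since √ is increasing, it suffices to compare squared distances:
|pN1|² = (-4−(-2.5))² + (-0.5−(-6))² = 2.25 + 30.25 = 32.5
|pN2|² = (-4−(-2))² + (-0.5−4.5)² = 4 + 25 = 29
|pN3|² = (-4−1.5)² + (-0.5−(-3))² = 30.25 + 6.25 = 36.5
|pN4|² = (-4−(-2))² + (-0.5−(-4))² = 4 + 12.25 = 16.25
|pN5|² = (-4−(-1))² + (-0.5−(-0.5))² = 9 + 0 = 9
|pN6|² = (-4−(-4))² + (-0.5−(-6))² = 0 + 30.25 = 30.25
N5 is nearest.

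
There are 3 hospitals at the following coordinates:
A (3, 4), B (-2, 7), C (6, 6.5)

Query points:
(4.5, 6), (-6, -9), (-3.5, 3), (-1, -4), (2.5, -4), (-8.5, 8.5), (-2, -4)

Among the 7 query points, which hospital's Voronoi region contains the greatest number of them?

A

(4.5, 6) — d² to each: A:6.25, B:43.25, C:2.5 → nearest is C
(-6, -9) — d² to each: A:250, B:272, C:384.25 → nearest is A
(-3.5, 3) — d² to each: A:43.25, B:18.25, C:102.5 → nearest is B
(-1, -4) — d² to each: A:80, B:122, C:159.25 → nearest is A
(2.5, -4) — d² to each: A:64.25, B:141.25, C:122.5 → nearest is A
(-8.5, 8.5) — d² to each: A:152.5, B:44.5, C:214.25 → nearest is B
(-2, -4) — d² to each: A:89, B:121, C:174.25 → nearest is A
Tally — A:4, B:2, C:1. A captures the most (4).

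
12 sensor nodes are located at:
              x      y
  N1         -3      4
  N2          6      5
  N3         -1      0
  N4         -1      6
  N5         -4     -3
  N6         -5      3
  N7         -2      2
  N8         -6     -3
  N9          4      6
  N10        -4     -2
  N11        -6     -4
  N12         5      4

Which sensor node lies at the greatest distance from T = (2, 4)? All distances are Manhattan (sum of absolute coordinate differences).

d(T,N1) = 5 + 0 = 5
d(T,N2) = 4 + 1 = 5
d(T,N3) = 3 + 4 = 7
d(T,N4) = 3 + 2 = 5
d(T,N5) = 6 + 7 = 13
d(T,N6) = 7 + 1 = 8
d(T,N7) = 4 + 2 = 6
d(T,N8) = 8 + 7 = 15
d(T,N9) = 2 + 2 = 4
d(T, N10) = 6 + 6 = 12
d(T, N11) = 8 + 8 = 16
d(T, N12) = 3 + 0 = 3
The largest is to N11.

N11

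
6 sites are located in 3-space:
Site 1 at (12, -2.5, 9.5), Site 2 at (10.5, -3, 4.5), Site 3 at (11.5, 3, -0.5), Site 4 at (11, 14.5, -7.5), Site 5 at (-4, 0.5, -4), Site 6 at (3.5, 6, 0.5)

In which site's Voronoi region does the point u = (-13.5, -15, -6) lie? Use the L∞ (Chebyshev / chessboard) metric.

Site 5

d(u, Site 1) = max(25.5, 12.5, 15.5) = 25.5
d(u, Site 2) = max(24, 12, 10.5) = 24
d(u, Site 3) = max(25, 18, 5.5) = 25
d(u, Site 4) = max(24.5, 29.5, 1.5) = 29.5
d(u, Site 5) = max(9.5, 15.5, 2) = 15.5
d(u, Site 6) = max(17, 21, 6.5) = 21
Minimum is at Site 5.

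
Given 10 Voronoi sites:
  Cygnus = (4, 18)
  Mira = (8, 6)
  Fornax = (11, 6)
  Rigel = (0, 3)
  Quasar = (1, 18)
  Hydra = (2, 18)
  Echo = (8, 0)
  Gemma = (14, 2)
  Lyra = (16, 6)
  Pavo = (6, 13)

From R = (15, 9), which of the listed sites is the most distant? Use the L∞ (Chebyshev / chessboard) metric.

d(R, Cygnus) = max(11, 9) = 11
d(R, Mira) = max(7, 3) = 7
d(R, Fornax) = max(4, 3) = 4
d(R, Rigel) = max(15, 6) = 15
d(R, Quasar) = max(14, 9) = 14
d(R, Hydra) = max(13, 9) = 13
d(R, Echo) = max(7, 9) = 9
d(R, Gemma) = max(1, 7) = 7
d(R, Lyra) = max(1, 3) = 3
d(R, Pavo) = max(9, 4) = 9
The largest is to Rigel.

Rigel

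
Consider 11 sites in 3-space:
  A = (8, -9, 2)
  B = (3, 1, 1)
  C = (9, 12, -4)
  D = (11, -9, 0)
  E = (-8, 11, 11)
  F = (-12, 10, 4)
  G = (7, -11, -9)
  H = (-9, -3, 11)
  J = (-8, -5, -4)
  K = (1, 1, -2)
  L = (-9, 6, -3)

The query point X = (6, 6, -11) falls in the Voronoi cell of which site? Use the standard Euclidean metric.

Squared Euclidean distances:
|XA|² = 4 + 225 + 169 = 398
|XB|² = 9 + 25 + 144 = 178
|XC|² = 9 + 36 + 49 = 94
|XD|² = 25 + 225 + 121 = 371
|XE|² = 196 + 25 + 484 = 705
|XF|² = 324 + 16 + 225 = 565
|XG|² = 1 + 289 + 4 = 294
|XH|² = 225 + 81 + 484 = 790
|XJ|² = 196 + 121 + 49 = 366
|XK|² = 25 + 25 + 81 = 131
|XL|² = 225 + 0 + 64 = 289
Minimum is at C.

C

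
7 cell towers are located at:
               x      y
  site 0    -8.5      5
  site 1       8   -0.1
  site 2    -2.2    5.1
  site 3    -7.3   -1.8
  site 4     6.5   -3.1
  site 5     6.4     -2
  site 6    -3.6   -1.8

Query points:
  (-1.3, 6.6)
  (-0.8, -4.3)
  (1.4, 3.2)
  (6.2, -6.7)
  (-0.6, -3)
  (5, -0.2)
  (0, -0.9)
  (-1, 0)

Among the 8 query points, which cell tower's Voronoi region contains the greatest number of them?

(-1.3, 6.6) — d² to each: site 0:54.4, site 1:131.38, site 2:3.06, site 3:106.56, site 4:154.93, site 5:133.25, site 6:75.85 → nearest is site 2
(-0.8, -4.3) — d² to each: site 0:145.78, site 1:95.08, site 2:90.32, site 3:48.5, site 4:54.73, site 5:57.13, site 6:14.09 → nearest is site 6
(1.4, 3.2) — d² to each: site 0:101.25, site 1:54.45, site 2:16.57, site 3:100.69, site 4:65.7, site 5:52.04, site 6:50 → nearest is site 2
(6.2, -6.7) — d² to each: site 0:352.98, site 1:46.8, site 2:209.8, site 3:206.26, site 4:13.05, site 5:22.13, site 6:120.05 → nearest is site 4
(-0.6, -3) — d² to each: site 0:126.41, site 1:82.37, site 2:68.17, site 3:46.33, site 4:50.42, site 5:50, site 6:10.44 → nearest is site 6
(5, -0.2) — d² to each: site 0:209.29, site 1:9.01, site 2:79.93, site 3:153.85, site 4:10.66, site 5:5.2, site 6:76.52 → nearest is site 5
(0, -0.9) — d² to each: site 0:107.06, site 1:64.64, site 2:40.84, site 3:54.1, site 4:47.09, site 5:42.17, site 6:13.77 → nearest is site 6
(-1, 0) — d² to each: site 0:81.25, site 1:81.01, site 2:27.45, site 3:42.93, site 4:65.86, site 5:58.76, site 6:10 → nearest is site 6
Tally — site 2:2, site 4:1, site 5:1, site 6:4. site 6 captures the most (4).

site 6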